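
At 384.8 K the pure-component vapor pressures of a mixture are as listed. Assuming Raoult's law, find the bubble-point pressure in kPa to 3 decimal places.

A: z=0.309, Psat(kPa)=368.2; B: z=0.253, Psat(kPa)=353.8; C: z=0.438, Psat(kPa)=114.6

At the bubble point ψ → 0, so ΣzᵢKᵢ = 1 with Kᵢ = Pᵢˢᵃᵗ/P ⇒ P = ΣzᵢPᵢˢᵃᵗ.
P = 0.309·368.2 + 0.253·353.8 + 0.438·114.6 = 253.480 kPa

Pbub = 253.480 kPa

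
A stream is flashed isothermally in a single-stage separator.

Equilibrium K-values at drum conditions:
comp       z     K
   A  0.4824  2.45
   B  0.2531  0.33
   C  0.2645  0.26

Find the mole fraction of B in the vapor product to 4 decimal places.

Rachford–Rice: g(β) = Σ zᵢ(Kᵢ−1)/(1+β(Kᵢ−1)) = 0.
Feasibility: ΣzᵢKᵢ = 1.3342, Σzᵢ/Kᵢ = 1.9812 — both > 1, two phases present.
Newton iteration, β⁰ = 0.44:
  β = 0.4400: g = -0.10366, g' = -0.9249 → β = 0.3279
  β = 0.3279: g = -0.00171, g' = -0.9050 → β = 0.3260
Converged at β = 0.3260.
Compositions from xᵢ = zᵢ/(1+β(Kᵢ−1)), yᵢ = Kᵢxᵢ:
  A: x = 0.3275, y = 0.8025
  B: x = 0.3238, y = 0.1069
  C: x = 0.3486, y = 0.0906

y_B = 0.1069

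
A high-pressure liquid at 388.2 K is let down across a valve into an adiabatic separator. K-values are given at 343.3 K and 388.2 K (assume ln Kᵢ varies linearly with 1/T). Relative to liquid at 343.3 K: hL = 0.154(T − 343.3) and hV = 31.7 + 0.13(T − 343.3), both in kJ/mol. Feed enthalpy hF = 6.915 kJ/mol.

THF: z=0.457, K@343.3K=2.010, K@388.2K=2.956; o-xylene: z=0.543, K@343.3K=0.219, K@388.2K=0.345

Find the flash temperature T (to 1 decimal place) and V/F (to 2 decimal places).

Adiabatic flash: solve Rachford–Rice at each trial T, then check hF = ψ·hV(T) + (1−ψ)·hL(T).
  T = 343.3 K: K = (2.010, 0.219), RR gives ψ = 0.048, H_out = 1.506 kJ/mol
  T = 388.2 K: K = (2.956, 0.345), RR gives ψ = 0.420, H_out = 19.779 kJ/mol
  T = 365.8 K: K = (2.468, 0.279), RR gives ψ = 0.264, H_out = 11.683 kJ/mol
  T = 354.6 K: K = (2.235, 0.248), RR gives ψ = 0.168, H_out = 7.031 kJ/mol
  T = 349.0 K: K = (2.123, 0.234), RR gives ψ = 0.112, H_out = 4.428 kJ/mol
  T = 351.8 K: K = (2.179, 0.241), RR gives ψ = 0.141, H_out = 5.758 kJ/mol
  T = 353.2 K: K = (2.207, 0.244), RR gives ψ = 0.155, H_out = 6.401 kJ/mol
Linear interpolation between T = 353.2 (H_out = 6.401) and T = 354.6 (H_out = 7.031) on hF = 6.915 gives T ≈ 354.3 K, at which ψ = 0.17.

T = 354.3 K, V/F = 0.17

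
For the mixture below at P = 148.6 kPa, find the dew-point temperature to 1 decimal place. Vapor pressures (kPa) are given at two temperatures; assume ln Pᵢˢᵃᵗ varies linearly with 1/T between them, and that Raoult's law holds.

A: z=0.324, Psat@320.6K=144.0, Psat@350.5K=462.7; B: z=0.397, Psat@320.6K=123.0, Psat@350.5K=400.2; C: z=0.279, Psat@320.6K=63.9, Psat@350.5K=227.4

Dew-point temperature: Σzᵢ·P/Pᵢˢᵃᵗ(T) = 1. Interpolate ln Pᵢˢᵃᵗ = aᵢ + bᵢ/T.
  T = 320.6 K: ΣzᵢP/Pᵢˢᵃᵗ = 1.4628
  T = 350.5 K: ΣzᵢP/Pᵢˢᵃᵗ = 0.4338
  T = 335.6 K: ΣzᵢP/Pᵢˢᵃᵗ = 0.7735
  T = 328.1 K: ΣzᵢP/Pᵢˢᵃᵗ = 1.0559
  T = 331.9 K: ΣzᵢP/Pᵢˢᵃᵗ = 0.9003
  T = 330.0 K: ΣzᵢP/Pᵢˢᵃᵗ = 0.9745
Interpolating between 328.1 K and 330.0 K gives T ≈ 329.4 K.

T = 329.4 K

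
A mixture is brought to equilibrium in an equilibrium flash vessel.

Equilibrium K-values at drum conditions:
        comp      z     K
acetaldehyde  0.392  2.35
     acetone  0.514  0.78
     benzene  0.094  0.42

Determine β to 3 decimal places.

Let β = V/F and solve Σ zᵢ(Kᵢ−1)/(1+β(Kᵢ−1)) = 0.
g(0) = ΣzᵢKᵢ − 1 = 0.362 and g(1) = 1 − Σzᵢ/Kᵢ = -0.050, so a root lies in (0, 1).
Newton–Raphson from β = 0.33:
  β = 0.330: g = 0.1767, g' = -0.419 → β = 0.752
  β = 0.752: g = 0.0305, g' = -0.311 → β = 0.850
  β = 0.850: g = -0.0001, g' = -0.316 → β = 0.849
Converged at β = 0.849.

β = 0.849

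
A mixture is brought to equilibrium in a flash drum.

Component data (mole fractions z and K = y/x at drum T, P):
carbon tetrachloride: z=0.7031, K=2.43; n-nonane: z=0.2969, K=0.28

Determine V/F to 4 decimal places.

V/F = 0.7689

Rachford–Rice: g(V/F) = Σ zᵢ(Kᵢ−1)/(1+V/F(Kᵢ−1)) = 0.
g(0) = ΣzᵢKᵢ − 1 = 0.7917 and g(1) = 1 − Σzᵢ/Kᵢ = -0.3497, so a root lies in (0, 1).
Binary case is linear: z₁(K₁−1)(1+V/F(K₂−1)) + z₂(K₂−1)(1+V/F(K₁−1)) = 0
⇒ V/F = [z₁(K₁−1)+z₂(K₂−1)] / [−(K₁−1)(K₂−1)] = 0.79167/1.02960 = 0.7689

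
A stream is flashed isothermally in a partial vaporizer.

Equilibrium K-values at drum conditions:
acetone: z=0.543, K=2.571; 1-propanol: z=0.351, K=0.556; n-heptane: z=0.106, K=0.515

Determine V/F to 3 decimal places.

V/F = 0.905

Material balance + equilibrium reduce to Σ zᵢ(Kᵢ−1)/(1+V/F(Kᵢ−1)) = 0.
Check two-phase: ΣzᵢKᵢ = 1.646 > 1 and Σzᵢ/Kᵢ = 1.048 > 1, so g(0) = 0.646 > 0 and g(1) = -0.048 < 0.
Newton iteration, V/F⁰ = 0.5:
  V/F = 0.500: g = 0.2096, g' = -0.578 → V/F = 0.863
  V/F = 0.863: g = 0.0213, g' = -0.497 → V/F = 0.905
Converged at V/F = 0.905.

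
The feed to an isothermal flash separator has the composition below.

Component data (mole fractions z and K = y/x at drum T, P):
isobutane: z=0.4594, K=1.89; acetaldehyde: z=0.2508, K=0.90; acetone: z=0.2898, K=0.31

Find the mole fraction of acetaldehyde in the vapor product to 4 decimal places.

Rachford–Rice: g(V/F) = Σ zᵢ(Kᵢ−1)/(1+V/F(Kᵢ−1)) = 0.
g(0) = ΣzᵢKᵢ − 1 = 0.1838 and g(1) = 1 − Σzᵢ/Kᵢ = -0.4566, so a root lies in (0, 1).
Iterate (Newton) starting at V/F = 0.46:
  V/F = 0.4600: g = -0.02913, g' = -0.4821 → V/F = 0.3996
  V/F = 0.3996: g = -0.00059, g' = -0.4637 → V/F = 0.3983
Converged at V/F = 0.3983.
Compositions from xᵢ = zᵢ/(1+V/F(Kᵢ−1)), yᵢ = Kᵢxᵢ:
  isobutane: x = 0.3392, y = 0.6410
  acetaldehyde: x = 0.2612, y = 0.2351
  acetone: x = 0.3996, y = 0.1239

y_acetaldehyde = 0.2351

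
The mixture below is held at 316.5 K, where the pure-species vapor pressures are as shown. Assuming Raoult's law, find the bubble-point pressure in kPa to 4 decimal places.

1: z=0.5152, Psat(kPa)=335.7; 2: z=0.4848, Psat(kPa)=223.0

At the bubble point ψ → 0, so ΣzᵢKᵢ = 1 with Kᵢ = Pᵢˢᵃᵗ/P ⇒ P = ΣzᵢPᵢˢᵃᵗ.
P = 0.5152·335.7 + 0.4848·223.0 = 281.0630 kPa

Pbub = 281.0630 kPa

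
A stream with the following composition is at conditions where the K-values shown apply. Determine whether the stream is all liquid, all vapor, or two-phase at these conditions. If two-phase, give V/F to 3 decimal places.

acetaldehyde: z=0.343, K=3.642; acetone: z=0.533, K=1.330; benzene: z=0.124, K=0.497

ΣzᵢKᵢ = 2.020; Σzᵢ/Kᵢ = 0.744.
Since Σzᵢ/Kᵢ < 1 the mixture is above its dew point — single vapor phase.

all vapor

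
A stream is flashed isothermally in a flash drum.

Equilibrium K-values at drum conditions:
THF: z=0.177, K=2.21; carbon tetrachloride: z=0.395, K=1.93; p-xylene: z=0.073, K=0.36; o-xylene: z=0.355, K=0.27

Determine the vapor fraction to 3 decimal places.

Newton–Raphson from ψ = 0.5:
  ψ = 0.500: g = -0.0926, g' = -0.794 → ψ = 0.383
  ψ = 0.383: g = -0.0046, g' = -0.724 → ψ = 0.377
Converged at ψ = 0.377.

ψ = 0.377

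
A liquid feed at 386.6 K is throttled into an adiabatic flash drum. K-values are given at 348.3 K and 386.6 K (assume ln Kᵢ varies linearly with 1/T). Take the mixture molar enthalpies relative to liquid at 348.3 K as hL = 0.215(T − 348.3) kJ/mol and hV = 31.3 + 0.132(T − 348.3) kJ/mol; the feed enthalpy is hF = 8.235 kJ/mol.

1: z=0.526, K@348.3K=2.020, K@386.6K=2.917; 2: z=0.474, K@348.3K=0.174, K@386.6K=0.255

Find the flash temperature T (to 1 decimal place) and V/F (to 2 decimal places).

T = 353.8 K, V/F = 0.23

Adiabatic flash: solve Rachford–Rice at each trial T, then check hF = ψ·hV(T) + (1−ψ)·hL(T).
  T = 348.3 K: K = (2.020, 0.174), RR gives ψ = 0.172, H_out = 5.387 kJ/mol
  T = 386.6 K: K = (2.917, 0.255), RR gives ψ = 0.459, H_out = 21.136 kJ/mol
  T = 367.5 K: K = (2.452, 0.213), RR gives ψ = 0.342, H_out = 14.281 kJ/mol
  T = 357.9 K: K = (2.231, 0.193), RR gives ψ = 0.267, H_out = 10.203 kJ/mol
  T = 353.1 K: K = (2.124, 0.183), RR gives ψ = 0.223, H_out = 7.910 kJ/mol
  T = 355.5 K: K = (2.178, 0.188), RR gives ψ = 0.245, H_out = 9.082 kJ/mol
Linear interpolation between T = 353.1 (H_out = 7.910) and T = 355.5 (H_out = 9.082) on hF = 8.235 gives T ≈ 353.8 K, at which ψ = 0.23.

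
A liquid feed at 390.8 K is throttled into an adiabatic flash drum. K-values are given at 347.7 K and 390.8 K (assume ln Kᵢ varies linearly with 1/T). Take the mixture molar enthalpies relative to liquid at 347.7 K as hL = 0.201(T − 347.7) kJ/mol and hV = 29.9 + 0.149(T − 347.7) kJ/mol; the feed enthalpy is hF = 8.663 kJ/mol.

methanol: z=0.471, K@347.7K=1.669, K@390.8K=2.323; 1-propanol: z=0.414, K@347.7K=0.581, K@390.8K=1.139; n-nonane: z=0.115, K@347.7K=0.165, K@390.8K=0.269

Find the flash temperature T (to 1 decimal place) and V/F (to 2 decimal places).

T = 352.3 K, V/F = 0.26

Adiabatic flash: solve Rachford–Rice at each trial T, then check hF = ψ·hV(T) + (1−ψ)·hL(T).
  T = 347.7 K: K = (1.669, 0.581, 0.165), RR gives ψ = 0.126, H_out = 3.780 kJ/mol
  T = 390.8 K: K = (2.323, 1.139, 0.269), RR gives ψ = 1.000, H_out = 36.322 kJ/mol
  T = 369.2 K: K = (1.987, 0.829, 0.214), RR gives ψ = 0.687, H_out = 24.103 kJ/mol
  T = 358.4 K: K = (1.825, 0.697, 0.188), RR gives ψ = 0.428, H_out = 14.721 kJ/mol
  T = 353.0 K: K = (1.746, 0.637, 0.176), RR gives ψ = 0.280, H_out = 9.367 kJ/mol
  T = 350.4 K: K = (1.708, 0.609, 0.171), RR gives ψ = 0.206, H_out = 6.669 kJ/mol
  T = 351.7 K: K = (1.727, 0.623, 0.174), RR gives ψ = 0.243, H_out = 8.027 kJ/mol
Linear interpolation between T = 351.7 (H_out = 8.027) and T = 353.0 (H_out = 9.367) on hF = 8.663 gives T ≈ 352.3 K, at which ψ = 0.26.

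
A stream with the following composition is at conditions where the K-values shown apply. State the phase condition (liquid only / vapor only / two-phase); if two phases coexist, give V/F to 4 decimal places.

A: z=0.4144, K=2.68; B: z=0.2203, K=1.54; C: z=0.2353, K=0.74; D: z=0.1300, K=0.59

ΣzᵢKᵢ = 1.7007; Σzᵢ/Kᵢ = 0.8360.
Since Σzᵢ/Kᵢ < 1 the mixture is above its dew point — single vapor phase.

vapor only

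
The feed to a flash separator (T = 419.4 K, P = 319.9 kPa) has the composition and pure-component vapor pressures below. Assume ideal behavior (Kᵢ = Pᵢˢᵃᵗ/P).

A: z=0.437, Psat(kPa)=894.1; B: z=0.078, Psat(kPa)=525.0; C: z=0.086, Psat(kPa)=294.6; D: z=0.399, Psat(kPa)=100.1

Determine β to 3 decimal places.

Raoult's law: Kᵢ = Pᵢˢᵃᵗ/P = Pᵢˢᵃᵗ/319.9.
  K_A = 894.1/319.9 = 2.79494, K_B = 525.0/319.9 = 1.64114, K_C = 294.6/319.9 = 0.92091, K_D = 100.1/319.9 = 0.31291
Newton iteration, β⁰ = 0.5:
  β = 0.500: g = 0.0266, g' = -0.847 → β = 0.531
Converged at β = 0.531.

β = 0.531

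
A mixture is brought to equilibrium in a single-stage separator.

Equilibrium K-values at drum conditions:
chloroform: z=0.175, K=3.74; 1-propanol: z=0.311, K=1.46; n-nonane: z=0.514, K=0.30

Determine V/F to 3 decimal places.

Rachford–Rice: g(V/F) = Σ zᵢ(Kᵢ−1)/(1+V/F(Kᵢ−1)) = 0.
Check two-phase: ΣzᵢKᵢ = 1.263 > 1 and Σzᵢ/Kᵢ = 1.973 > 1, so g(0) = 0.263 > 0 and g(1) = -0.973 < 0.
Newton–Raphson from V/F = 0.5:
  V/F = 0.500: g = -0.2349, g' = -0.874 → V/F = 0.231
  V/F = 0.231: g = -0.0063, g' = -0.905 → V/F = 0.224
Converged at V/F = 0.224.

V/F = 0.224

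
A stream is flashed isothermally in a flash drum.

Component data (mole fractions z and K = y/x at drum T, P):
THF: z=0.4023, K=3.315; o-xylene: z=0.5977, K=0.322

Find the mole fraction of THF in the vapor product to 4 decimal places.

y_THF = 0.7509

Material balance + equilibrium reduce to Σ zᵢ(Kᵢ−1)/(1+ψ(Kᵢ−1)) = 0.
Feasibility: ΣzᵢKᵢ = 1.5261, Σzᵢ/Kᵢ = 1.9776 — both > 1, two phases present.
Binary case is linear: z₁(K₁−1)(1+ψ(K₂−1)) + z₂(K₂−1)(1+ψ(K₁−1)) = 0
⇒ ψ = [z₁(K₁−1)+z₂(K₂−1)] / [−(K₁−1)(K₂−1)] = 0.52608/1.56957 = 0.3352
Compositions from xᵢ = zᵢ/(1+ψ(Kᵢ−1)), yᵢ = Kᵢxᵢ:
  THF: x = 0.2265, y = 0.7509
  o-xylene: x = 0.7735, y = 0.2491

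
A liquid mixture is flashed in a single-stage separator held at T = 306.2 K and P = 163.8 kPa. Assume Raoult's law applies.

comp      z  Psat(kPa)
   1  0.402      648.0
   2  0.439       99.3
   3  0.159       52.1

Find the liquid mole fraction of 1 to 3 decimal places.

Raoult's law: Kᵢ = Pᵢˢᵃᵗ/P = Pᵢˢᵃᵗ/163.8.
  K_1 = 648.0/163.8 = 3.95604, K_2 = 99.3/163.8 = 0.60623, K_3 = 52.1/163.8 = 0.31807
Rachford–Rice: g(β) = Σ zᵢ(Kᵢ−1)/(1+β(Kᵢ−1)) = 0.
Feasibility: ΣzᵢKᵢ = 1.907, Σzᵢ/Kᵢ = 1.326 — both > 1, two phases present.
Newton–Raphson from β = 0.5:
  β = 0.500: g = 0.0998, g' = -0.848 → β = 0.618
  β = 0.618: g = 0.0047, g' = -0.779 → β = 0.624
Converged at β = 0.624.
Compositions from xᵢ = zᵢ/(1+β(Kᵢ−1)), yᵢ = Kᵢxᵢ:
  1: x = 0.141, y = 0.559
  2: x = 0.582, y = 0.353
  3: x = 0.277, y = 0.088

x_1 = 0.141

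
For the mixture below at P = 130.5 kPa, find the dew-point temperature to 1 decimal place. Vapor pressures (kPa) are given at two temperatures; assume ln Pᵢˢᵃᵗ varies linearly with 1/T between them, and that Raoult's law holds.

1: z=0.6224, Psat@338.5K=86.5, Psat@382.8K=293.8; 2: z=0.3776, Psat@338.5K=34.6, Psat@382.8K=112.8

T = 369.2 K

Dew-point temperature: Σzᵢ·P/Pᵢˢᵃᵗ(T) = 1. Interpolate ln Pᵢˢᵃᵗ = aᵢ + bᵢ/T.
  T = 338.5 K: ΣzᵢP/Pᵢˢᵃᵗ = 2.3632
  T = 382.8 K: ΣzᵢP/Pᵢˢᵃᵗ = 0.7133
  T = 360.6 K: ΣzᵢP/Pᵢˢᵃᵗ = 1.2531
  T = 371.7 K: ΣzᵢP/Pᵢˢᵃᵗ = 0.9375
  T = 366.1 K: ΣzᵢP/Pᵢˢᵃᵗ = 1.0829
  T = 368.9 K: ΣzᵢP/Pᵢˢᵃᵗ = 1.0070
Interpolating between 368.9 K and 371.7 K gives T ≈ 369.2 K.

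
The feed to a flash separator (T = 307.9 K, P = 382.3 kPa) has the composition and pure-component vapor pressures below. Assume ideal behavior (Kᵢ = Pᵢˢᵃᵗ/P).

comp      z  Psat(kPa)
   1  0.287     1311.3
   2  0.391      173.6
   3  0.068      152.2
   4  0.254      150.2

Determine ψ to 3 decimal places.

Raoult's law: Kᵢ = Pᵢˢᵃᵗ/P = Pᵢˢᵃᵗ/382.3.
  K_1 = 1311.3/382.3 = 3.43003, K_2 = 173.6/382.3 = 0.45409, K_3 = 152.2/382.3 = 0.39812, K_4 = 150.2/382.3 = 0.39289
Material balance + equilibrium reduce to Σ zᵢ(Kᵢ−1)/(1+ψ(Kᵢ−1)) = 0.
g(0) = ΣzᵢKᵢ − 1 = 0.289 and g(1) = 1 − Σzᵢ/Kᵢ = -0.762, so a root lies in (0, 1).
Iterate (Newton) starting at ψ = 0.5:
  ψ = 0.500: g = -0.2587, g' = -0.809 → ψ = 0.180
  ψ = 0.180: g = 0.0291, g' = -1.112 → ψ = 0.206
  ψ = 0.206: g = 0.0008, g' = -1.054 → ψ = 0.207
Converged at ψ = 0.207.

ψ = 0.207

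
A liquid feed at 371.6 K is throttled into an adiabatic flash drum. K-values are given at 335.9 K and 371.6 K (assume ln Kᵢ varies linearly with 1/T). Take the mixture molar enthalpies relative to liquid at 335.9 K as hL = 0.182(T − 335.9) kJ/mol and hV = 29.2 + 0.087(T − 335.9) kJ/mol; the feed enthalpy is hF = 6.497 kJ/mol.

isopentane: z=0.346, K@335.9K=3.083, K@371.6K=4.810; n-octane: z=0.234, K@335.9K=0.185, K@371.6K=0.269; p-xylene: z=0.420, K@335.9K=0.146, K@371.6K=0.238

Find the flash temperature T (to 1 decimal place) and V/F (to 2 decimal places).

T = 346.0 K, V/F = 0.16

Adiabatic flash: solve Rachford–Rice at each trial T, then check hF = ψ·hV(T) + (1−ψ)·hL(T).
  T = 335.9 K: K = (3.083, 0.185, 0.146), RR gives ψ = 0.098, H_out = 2.858 kJ/mol
  T = 371.6 K: K = (4.810, 0.269, 0.238), RR gives ψ = 0.289, H_out = 13.958 kJ/mol
  T = 353.8 K: K = (3.897, 0.225, 0.189), RR gives ψ = 0.208, H_out = 8.970 kJ/mol
  T = 344.9 K: K = (3.479, 0.205, 0.167), RR gives ψ = 0.158, H_out = 6.124 kJ/mol
  T = 349.4 K: K = (3.687, 0.215, 0.178), RR gives ψ = 0.184, H_out = 7.602 kJ/mol
  T = 347.1 K: K = (3.580, 0.210, 0.172), RR gives ψ = 0.171, H_out = 6.858 kJ/mol
Linear interpolation between T = 344.9 (H_out = 6.124) and T = 347.1 (H_out = 6.858) on hF = 6.497 gives T ≈ 346.0 K, at which ψ = 0.16.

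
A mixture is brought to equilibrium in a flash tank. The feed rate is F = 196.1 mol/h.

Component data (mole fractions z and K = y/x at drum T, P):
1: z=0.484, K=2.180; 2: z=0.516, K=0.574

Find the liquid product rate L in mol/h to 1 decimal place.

Let ψ = V/F and solve Σ zᵢ(Kᵢ−1)/(1+ψ(Kᵢ−1)) = 0.
Check two-phase: ΣzᵢKᵢ = 1.351 > 1 and Σzᵢ/Kᵢ = 1.121 > 1, so g(0) = 0.351 > 0 and g(1) = -0.121 < 0.
Newton iteration, ψ⁰ = 0.5:
  ψ = 0.500: g = 0.0799, g' = -0.418 → ψ = 0.691
  ψ = 0.691: g = 0.0030, g' = -0.393 → ψ = 0.699
Converged at ψ = 0.699.
Then V = ψ·F = 0.6989·196.1 = 137.0 mol/h and L = F − V = 59.1 mol/h.

L = 59.1 mol/h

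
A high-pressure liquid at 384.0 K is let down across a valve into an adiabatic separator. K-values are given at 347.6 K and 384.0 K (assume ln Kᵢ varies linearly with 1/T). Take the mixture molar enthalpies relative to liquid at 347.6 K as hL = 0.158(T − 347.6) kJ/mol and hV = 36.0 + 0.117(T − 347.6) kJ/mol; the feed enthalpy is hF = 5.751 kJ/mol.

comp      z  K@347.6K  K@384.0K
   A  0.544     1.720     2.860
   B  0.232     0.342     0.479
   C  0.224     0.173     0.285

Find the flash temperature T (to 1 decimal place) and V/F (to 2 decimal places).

Adiabatic flash: solve Rachford–Rice at each trial T, then check hF = ψ·hV(T) + (1−ψ)·hL(T).
  T = 347.6 K: K = (1.720, 0.342, 0.173), RR gives ψ = 0.100, H_out = 3.601 kJ/mol
  T = 384.0 K: K = (2.860, 0.479, 0.285), RR gives ψ = 0.624, H_out = 27.285 kJ/mol
  T = 365.8 K: K = (2.246, 0.408, 0.225), RR gives ψ = 0.426, H_out = 17.893 kJ/mol
  T = 356.7 K: K = (1.972, 0.374, 0.198), RR gives ψ = 0.292, H_out = 11.829 kJ/mol
  T = 352.1 K: K = (1.842, 0.358, 0.185), RR gives ψ = 0.205, H_out = 8.049 kJ/mol
  T = 349.9 K: K = (1.782, 0.350, 0.179), RR gives ψ = 0.157, H_out = 5.987 kJ/mol
Linear interpolation between T = 347.6 (H_out = 3.601) and T = 349.9 (H_out = 5.987) on hF = 5.751 gives T ≈ 349.7 K, at which ψ = 0.15.

T = 349.7 K, V/F = 0.15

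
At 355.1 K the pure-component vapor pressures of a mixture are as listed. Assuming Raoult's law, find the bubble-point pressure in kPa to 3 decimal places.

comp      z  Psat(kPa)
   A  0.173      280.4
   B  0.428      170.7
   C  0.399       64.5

At the bubble point ψ → 0, so ΣzᵢKᵢ = 1 with Kᵢ = Pᵢˢᵃᵗ/P ⇒ P = ΣzᵢPᵢˢᵃᵗ.
P = 0.173·280.4 + 0.428·170.7 + 0.399·64.5 = 147.304 kPa

Pbub = 147.304 kPa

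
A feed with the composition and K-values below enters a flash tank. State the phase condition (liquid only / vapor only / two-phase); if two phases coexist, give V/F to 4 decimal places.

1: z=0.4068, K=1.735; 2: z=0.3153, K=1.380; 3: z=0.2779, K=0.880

vapor only

ΣzᵢKᵢ = 1.3855; Σzᵢ/Kᵢ = 0.7787.
Since Σzᵢ/Kᵢ < 1 the mixture is above its dew point — single vapor phase.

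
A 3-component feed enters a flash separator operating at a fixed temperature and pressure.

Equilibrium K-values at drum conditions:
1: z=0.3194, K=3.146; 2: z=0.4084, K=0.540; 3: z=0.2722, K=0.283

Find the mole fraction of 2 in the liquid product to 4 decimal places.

Iterate (Newton) starting at ψ = 0.5:
  ψ = 0.5000: g = -0.21757, g' = -0.8281 → ψ = 0.2373
  ψ = 0.2373: g = 0.00812, g' = -0.9579 → ψ = 0.2457
  ψ = 0.2457: g = 0.00005, g' = -0.9466 → ψ = 0.2458
Converged at ψ = 0.2458.
Compositions from xᵢ = zᵢ/(1+ψ(Kᵢ−1)), yᵢ = Kᵢxᵢ:
  1: x = 0.2091, y = 0.6578
  2: x = 0.4605, y = 0.2486
  3: x = 0.3304, y = 0.0935

x_2 = 0.4605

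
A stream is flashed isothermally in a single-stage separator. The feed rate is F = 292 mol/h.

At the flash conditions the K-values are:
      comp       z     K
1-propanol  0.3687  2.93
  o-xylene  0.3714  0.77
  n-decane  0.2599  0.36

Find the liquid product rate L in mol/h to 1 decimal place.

L = 135.9 mol/h

Iterate (Newton) starting at V/F = 0.5:
  V/F = 0.5000: g = 0.02100, g' = -0.6110 → V/F = 0.5344
  V/F = 0.5344: g = 0.00013, g' = -0.6042 → V/F = 0.5346
Converged at V/F = 0.5346.
Then V = V/F·F = 0.5346·292 = 156.1 mol/h and L = F − V = 135.9 mol/h.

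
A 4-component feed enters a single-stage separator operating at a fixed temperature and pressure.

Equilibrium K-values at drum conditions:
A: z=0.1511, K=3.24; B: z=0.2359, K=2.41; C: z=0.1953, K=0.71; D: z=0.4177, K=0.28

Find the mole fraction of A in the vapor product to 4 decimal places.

Let β = V/F and solve Σ zᵢ(Kᵢ−1)/(1+β(Kᵢ−1)) = 0.
Check two-phase: ΣzᵢKᵢ = 1.3137 > 1 and Σzᵢ/Kᵢ = 1.9114 > 1, so g(0) = 0.3137 > 0 and g(1) = -0.9114 < 0.
Newton iteration, β⁰ = 0.53:
  β = 0.5300: g = -0.20814, g' = -0.9013 → β = 0.2991
  β = 0.2991: g = -0.00863, g' = -0.8753 → β = 0.2892
Converged at β = 0.2892.
Compositions from xᵢ = zᵢ/(1+β(Kᵢ−1)), yᵢ = Kᵢxᵢ:
  A: x = 0.0917, y = 0.2971
  B: x = 0.1676, y = 0.4038
  C: x = 0.2132, y = 0.1514
  D: x = 0.5276, y = 0.1477

y_A = 0.2971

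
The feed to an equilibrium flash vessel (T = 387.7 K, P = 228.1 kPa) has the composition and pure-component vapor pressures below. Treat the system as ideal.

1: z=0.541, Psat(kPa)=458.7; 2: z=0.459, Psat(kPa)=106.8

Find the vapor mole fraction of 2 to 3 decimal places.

y_2 = 0.307

Raoult's law: Kᵢ = Pᵢˢᵃᵗ/P = Pᵢˢᵃᵗ/228.1.
  K_1 = 458.7/228.1 = 2.01096, K_2 = 106.8/228.1 = 0.46822
Rachford–Rice: g(β) = Σ zᵢ(Kᵢ−1)/(1+β(Kᵢ−1)) = 0.
g(0) = ΣzᵢKᵢ − 1 = 0.303 and g(1) = 1 − Σzᵢ/Kᵢ = -0.249, so a root lies in (0, 1).
Newton iteration, β⁰ = 0.5:
  β = 0.500: g = 0.0308, g' = -0.485 → β = 0.564
  β = 0.564: g = -0.0001, g' = -0.489 → β = 0.563
Converged at β = 0.563.
Compositions from xᵢ = zᵢ/(1+β(Kᵢ−1)), yᵢ = Kᵢxᵢ:
  1: x = 0.345, y = 0.693
  2: x = 0.655, y = 0.307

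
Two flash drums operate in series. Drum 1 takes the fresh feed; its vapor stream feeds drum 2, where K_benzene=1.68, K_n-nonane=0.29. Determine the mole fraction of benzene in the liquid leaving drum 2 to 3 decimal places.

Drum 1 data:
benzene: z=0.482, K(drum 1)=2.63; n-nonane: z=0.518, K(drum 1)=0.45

Drum 1:
Rachford–Rice: g(ψ₁) = Σ zᵢ(Kᵢ−1)/(1+ψ₁(Kᵢ−1)) = 0.
Check two-phase: ΣzᵢKᵢ = 1.501 > 1 and Σzᵢ/Kᵢ = 1.334 > 1, so g(0) = 0.501 > 0 and g(1) = -0.334 < 0.
Newton–Raphson from ψ₁ = 0.5:
  ψ₁ = 0.500: g = 0.0399, g' = -0.687 → ψ₁ = 0.558
  ψ₁ = 0.558: g = 0.0003, g' = -0.677 → ψ₁ = 0.559
Converged at ψ₁ = 0.559.
Drum-1 compositions:
  benzene: x = 0.252, y = 0.664
  n-nonane: x = 0.748, y = 0.336
Drum-2 feed = drum-1 vapor: z₂ = (0.6635, 0.3365).
Drum 2:
Binary case is linear: z₁(K₁−1)(1+ψ₂(K₂−1)) + z₂(K₂−1)(1+ψ₂(K₁−1)) = 0
⇒ ψ₂ = [z₁(K₁−1)+z₂(K₂−1)] / [−(K₁−1)(K₂−1)] = 0.2123/0.4828 = 0.440
  benzene: x = 0.511, y = 0.858
  n-nonane: x = 0.489, y = 0.142

x_benzene (drum 2) = 0.511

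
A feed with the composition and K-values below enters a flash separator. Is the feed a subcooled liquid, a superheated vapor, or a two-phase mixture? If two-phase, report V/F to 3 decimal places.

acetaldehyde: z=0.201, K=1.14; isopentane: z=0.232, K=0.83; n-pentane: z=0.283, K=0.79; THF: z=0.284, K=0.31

ΣzᵢKᵢ = 0.733; Σzᵢ/Kᵢ = 1.730.
Since ΣzᵢKᵢ < 1 the mixture is below its bubble point — single liquid phase.

subcooled liquid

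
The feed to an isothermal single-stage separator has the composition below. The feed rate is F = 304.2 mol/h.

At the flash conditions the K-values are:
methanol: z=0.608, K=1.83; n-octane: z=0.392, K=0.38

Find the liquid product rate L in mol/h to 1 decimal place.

L = 149.6 mol/h

Material balance + equilibrium reduce to Σ zᵢ(Kᵢ−1)/(1+β(Kᵢ−1)) = 0.
Check two-phase: ΣzᵢKᵢ = 1.262 > 1 and Σzᵢ/Kᵢ = 1.364 > 1, so g(0) = 0.262 > 0 and g(1) = -0.364 < 0.
Binary case is linear: z₁(K₁−1)(1+β(K₂−1)) + z₂(K₂−1)(1+β(K₁−1)) = 0
⇒ β = [z₁(K₁−1)+z₂(K₂−1)] / [−(K₁−1)(K₂−1)] = 0.2616/0.5146 = 0.508
Then V = β·F = 0.5084·304.2 = 154.6 mol/h and L = F − V = 149.6 mol/h.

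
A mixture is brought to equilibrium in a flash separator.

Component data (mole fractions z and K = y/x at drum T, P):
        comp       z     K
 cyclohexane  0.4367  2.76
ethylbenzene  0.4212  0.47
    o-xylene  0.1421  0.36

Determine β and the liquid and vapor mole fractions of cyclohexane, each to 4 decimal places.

β = 0.4609, x_cyclohexane = 0.2411, y_cyclohexane = 0.6655

Let β = V/F and solve Σ zᵢ(Kᵢ−1)/(1+β(Kᵢ−1)) = 0.
Check two-phase: ΣzᵢKᵢ = 1.4544 > 1 and Σzᵢ/Kᵢ = 1.4491 > 1, so g(0) = 0.4544 > 0 and g(1) = -0.4491 < 0.
Newton iteration, β⁰ = 0.56:
  β = 0.5600: g = -0.07212, g' = -0.7238 → β = 0.4604
  β = 0.4604: g = 0.00037, g' = -0.7368 → β = 0.4609
Converged at β = 0.4609.
Compositions from xᵢ = zᵢ/(1+β(Kᵢ−1)), yᵢ = Kᵢxᵢ:
  cyclohexane: x = 0.2411, y = 0.6655
  ethylbenzene: x = 0.5573, y = 0.2619
  o-xylene: x = 0.2015, y = 0.0726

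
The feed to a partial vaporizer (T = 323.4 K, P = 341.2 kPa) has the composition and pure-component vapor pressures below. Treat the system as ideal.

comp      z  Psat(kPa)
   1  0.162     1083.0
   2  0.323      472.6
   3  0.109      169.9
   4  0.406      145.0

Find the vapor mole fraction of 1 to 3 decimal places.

y_1 = 0.328

Raoult's law: Kᵢ = Pᵢˢᵃᵗ/P = Pᵢˢᵃᵗ/341.2.
  K_1 = 1083.0/341.2 = 3.17409, K_2 = 472.6/341.2 = 1.38511, K_3 = 169.9/341.2 = 0.49795, K_4 = 145.0/341.2 = 0.42497
Material balance + equilibrium reduce to Σ zᵢ(Kᵢ−1)/(1+β(Kᵢ−1)) = 0.
Feasibility: ΣzᵢKᵢ = 1.188, Σzᵢ/Kᵢ = 1.458 — both > 1, two phases present.
Iterate (Newton) starting at β = 0.5:
  β = 0.500: g = -0.1277, g' = -0.523 → β = 0.256
  β = 0.256: g = 0.0030, g' = -0.577 → β = 0.261
Converged at β = 0.261.
Compositions from xᵢ = zᵢ/(1+β(Kᵢ−1)), yᵢ = Kᵢxᵢ:
  1: x = 0.103, y = 0.328
  2: x = 0.293, y = 0.407
  3: x = 0.125, y = 0.062
  4: x = 0.478, y = 0.203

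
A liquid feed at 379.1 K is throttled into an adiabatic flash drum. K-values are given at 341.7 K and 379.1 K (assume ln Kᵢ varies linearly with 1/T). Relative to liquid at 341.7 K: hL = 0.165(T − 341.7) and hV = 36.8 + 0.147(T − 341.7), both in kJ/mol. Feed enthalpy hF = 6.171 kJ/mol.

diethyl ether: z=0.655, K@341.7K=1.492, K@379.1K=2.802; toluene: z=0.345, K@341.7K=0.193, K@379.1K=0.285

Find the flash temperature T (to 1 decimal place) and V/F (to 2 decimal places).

Adiabatic flash: solve Rachford–Rice at each trial T, then check hF = ψ·hV(T) + (1−ψ)·hL(T).
  T = 341.7 K: K = (1.492, 0.193), RR gives ψ = 0.110, H_out = 4.064 kJ/mol
  T = 379.1 K: K = (2.802, 0.285), RR gives ψ = 0.725, H_out = 32.350 kJ/mol
  T = 360.4 K: K = (2.078, 0.237), RR gives ψ = 0.538, H_out = 22.718 kJ/mol
  T = 351.0 K: K = (1.767, 0.214), RR gives ψ = 0.384, H_out = 15.599 kJ/mol
  T = 346.4 K: K = (1.627, 0.204), RR gives ψ = 0.272, H_out = 10.774 kJ/mol
  T = 344.0 K: K = (1.557, 0.198), RR gives ψ = 0.198, H_out = 7.643 kJ/mol
  T = 342.9 K: K = (1.526, 0.196), RR gives ψ = 0.158, H_out = 6.014 kJ/mol
Linear interpolation between T = 342.9 (H_out = 6.014) and T = 344.0 (H_out = 7.643) on hF = 6.171 gives T ≈ 343.0 K, at which ψ = 0.16.

T = 343.0 K, V/F = 0.16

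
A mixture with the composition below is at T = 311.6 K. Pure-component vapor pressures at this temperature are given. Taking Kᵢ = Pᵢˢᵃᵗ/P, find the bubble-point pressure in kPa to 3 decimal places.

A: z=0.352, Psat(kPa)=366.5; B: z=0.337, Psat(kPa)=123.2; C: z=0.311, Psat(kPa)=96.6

At the bubble point ψ → 0, so ΣzᵢKᵢ = 1 with Kᵢ = Pᵢˢᵃᵗ/P ⇒ P = ΣzᵢPᵢˢᵃᵗ.
P = 0.352·366.5 + 0.337·123.2 + 0.311·96.6 = 200.569 kPa

Pbub = 200.569 kPa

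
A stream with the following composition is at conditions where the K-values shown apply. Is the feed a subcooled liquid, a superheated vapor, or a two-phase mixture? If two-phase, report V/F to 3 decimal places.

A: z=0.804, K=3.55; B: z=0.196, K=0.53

superheated vapor

ΣzᵢKᵢ = 2.958; Σzᵢ/Kᵢ = 0.596.
Since Σzᵢ/Kᵢ < 1 the mixture is above its dew point — single vapor phase.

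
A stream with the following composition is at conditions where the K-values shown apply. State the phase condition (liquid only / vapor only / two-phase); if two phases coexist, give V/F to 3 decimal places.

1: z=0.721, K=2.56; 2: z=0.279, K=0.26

ΣzᵢKᵢ = 1.918; Σzᵢ/Kᵢ = 1.355.
Both exceed 1, so a two-phase solution exists.
Rachford–Rice: g(ψ) = Σ zᵢ(Kᵢ−1)/(1+ψ(Kᵢ−1)) = 0.
Binary case is linear: z₁(K₁−1)(1+ψ(K₂−1)) + z₂(K₂−1)(1+ψ(K₁−1)) = 0
⇒ ψ = [z₁(K₁−1)+z₂(K₂−1)] / [−(K₁−1)(K₂−1)] = 0.9183/1.1544 = 0.795

two-phase, V/F = 0.795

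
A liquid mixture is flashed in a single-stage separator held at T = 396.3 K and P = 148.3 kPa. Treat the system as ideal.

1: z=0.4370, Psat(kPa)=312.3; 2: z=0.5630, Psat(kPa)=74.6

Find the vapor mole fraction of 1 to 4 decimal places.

y_1 = 0.6529

Raoult's law: Kᵢ = Pᵢˢᵃᵗ/P = Pᵢˢᵃᵗ/148.3.
  K_1 = 312.3/148.3 = 2.105866, K_2 = 74.6/148.3 = 0.503034
Material balance + equilibrium reduce to Σ zᵢ(Kᵢ−1)/(1+β(Kᵢ−1)) = 0.
Feasibility: ΣzᵢKᵢ = 1.2035, Σzᵢ/Kᵢ = 1.3267 — both > 1, two phases present.
Binary case is linear: z₁(K₁−1)(1+β(K₂−1)) + z₂(K₂−1)(1+β(K₁−1)) = 0
⇒ β = [z₁(K₁−1)+z₂(K₂−1)] / [−(K₁−1)(K₂−1)] = 0.20347/0.54958 = 0.3702
Compositions from xᵢ = zᵢ/(1+β(Kᵢ−1)), yᵢ = Kᵢxᵢ:
  1: x = 0.3101, y = 0.6529
  2: x = 0.6899, y = 0.3471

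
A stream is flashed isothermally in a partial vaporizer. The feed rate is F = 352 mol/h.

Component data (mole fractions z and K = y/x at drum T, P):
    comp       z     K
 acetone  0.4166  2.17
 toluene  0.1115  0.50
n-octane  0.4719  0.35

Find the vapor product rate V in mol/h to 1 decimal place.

Let β = V/F and solve Σ zᵢ(Kᵢ−1)/(1+β(Kᵢ−1)) = 0.
Feasibility: ΣzᵢKᵢ = 1.1249, Σzᵢ/Kᵢ = 1.7633 — both > 1, two phases present.
Newton iteration, β⁰ = 0.54:
  β = 0.5400: g = -0.25029, g' = -0.7398 → β = 0.2017
  β = 0.2017: g = -0.02065, g' = -0.6719 → β = 0.1709
  β = 0.1709: g = 0.00014, g' = -0.6817 → β = 0.1712
Converged at β = 0.1712.
Then V = β·F = 0.1712·352 = 60.2 mol/h and L = F − V = 291.8 mol/h.

V = 60.2 mol/h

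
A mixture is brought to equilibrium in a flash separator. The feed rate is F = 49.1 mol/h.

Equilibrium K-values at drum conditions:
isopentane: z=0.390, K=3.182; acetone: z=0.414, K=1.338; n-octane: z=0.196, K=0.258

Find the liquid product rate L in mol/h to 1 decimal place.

L = 6.8 mol/h

Material balance + equilibrium reduce to Σ zᵢ(Kᵢ−1)/(1+ψ(Kᵢ−1)) = 0.
Check two-phase: ΣzᵢKᵢ = 1.845 > 1 and Σzᵢ/Kᵢ = 1.192 > 1, so g(0) = 0.845 > 0 and g(1) = -0.192 < 0.
Iterate (Newton) starting at ψ = 0.49:
  ψ = 0.490: g = 0.3028, g' = -0.735 → ψ = 0.902
  ψ = 0.902: g = -0.0458, g' = -1.225 → ψ = 0.865
  ψ = 0.865: g = -0.0026, g' = -1.091 → ψ = 0.862
Converged at ψ = 0.862.
Then V = ψ·F = 0.8622·49.1 = 42.3 mol/h and L = F − V = 6.8 mol/h.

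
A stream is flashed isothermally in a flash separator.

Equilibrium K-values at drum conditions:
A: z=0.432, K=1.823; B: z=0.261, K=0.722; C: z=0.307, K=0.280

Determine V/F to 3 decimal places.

Material balance + equilibrium reduce to Σ zᵢ(Kᵢ−1)/(1+V/F(Kᵢ−1)) = 0.
Check two-phase: ΣzᵢKᵢ = 1.062 > 1 and Σzᵢ/Kᵢ = 1.695 > 1, so g(0) = 0.062 > 0 and g(1) = -0.695 < 0.
Newton iteration, V/F⁰ = 0.67:
  V/F = 0.670: g = -0.2870, g' = -0.746 → V/F = 0.285
  V/F = 0.285: g = -0.0690, g' = -0.468 → V/F = 0.138
  V/F = 0.138: g = -0.0014, g' = -0.454 → V/F = 0.134
Converged at V/F = 0.134.

V/F = 0.134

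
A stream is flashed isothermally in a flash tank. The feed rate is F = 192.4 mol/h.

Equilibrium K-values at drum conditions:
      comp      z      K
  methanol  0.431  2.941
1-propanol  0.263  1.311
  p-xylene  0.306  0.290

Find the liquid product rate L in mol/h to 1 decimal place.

Let ψ = V/F and solve Σ zᵢ(Kᵢ−1)/(1+ψ(Kᵢ−1)) = 0.
Check two-phase: ΣzᵢKᵢ = 1.701 > 1 and Σzᵢ/Kᵢ = 1.402 > 1, so g(0) = 0.701 > 0 and g(1) = -0.402 < 0.
Iterate (Newton) starting at ψ = 0.58:
  ψ = 0.580: g = 0.0935, g' = -0.823 → ψ = 0.694
  ψ = 0.694: g = -0.0041, g' = -0.911 → ψ = 0.689
Converged at ψ = 0.689.
Then V = ψ·F = 0.6889·192.4 = 132.6 mol/h and L = F − V = 59.8 mol/h.

L = 59.8 mol/h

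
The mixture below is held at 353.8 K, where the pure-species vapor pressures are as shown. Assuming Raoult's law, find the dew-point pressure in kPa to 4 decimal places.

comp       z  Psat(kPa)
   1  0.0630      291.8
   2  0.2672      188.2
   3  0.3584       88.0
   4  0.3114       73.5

Pdew = 100.5517 kPa

At the dew point ψ → 1, so Σzᵢ/Kᵢ = 1 with Kᵢ = Pᵢˢᵃᵗ/P ⇒ 1/P = Σzᵢ/Pᵢˢᵃᵗ.
1/P = 0.0630/291.8 + 0.2672/188.2 + 0.3584/88.0 + 0.3114/73.5 = 0.0099451 ⇒ P = 100.5517 kPa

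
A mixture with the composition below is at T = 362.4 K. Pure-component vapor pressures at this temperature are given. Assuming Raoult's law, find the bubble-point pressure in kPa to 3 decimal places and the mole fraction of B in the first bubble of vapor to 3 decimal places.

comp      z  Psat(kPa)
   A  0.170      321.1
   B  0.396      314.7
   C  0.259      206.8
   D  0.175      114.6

At the bubble point ψ → 0, so ΣzᵢKᵢ = 1 with Kᵢ = Pᵢˢᵃᵗ/P ⇒ P = ΣzᵢPᵢˢᵃᵗ.
P = 0.170·321.1 + 0.396·314.7 + 0.259·206.8 + 0.175·114.6 = 252.824 kPa
yᵢ = zᵢPᵢˢᵃᵗ/P ⇒ y_B = 0.396·314.7/252.824 = 0.493

Pbub = 252.824 kPa, y_B = 0.493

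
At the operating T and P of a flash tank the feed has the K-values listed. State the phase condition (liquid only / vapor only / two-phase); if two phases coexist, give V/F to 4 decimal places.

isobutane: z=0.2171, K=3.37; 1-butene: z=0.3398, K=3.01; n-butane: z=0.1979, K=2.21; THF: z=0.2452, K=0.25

ΣzᵢKᵢ = 2.2531; Σzᵢ/Kᵢ = 1.2477.
Both exceed 1, so a two-phase solution exists.
Material balance + equilibrium reduce to Σ zᵢ(Kᵢ−1)/(1+ψ(Kᵢ−1)) = 0.
Newton iteration, ψ⁰ = 0.48:
  ψ = 0.4800: g = 0.45246, g' = -1.0752 → ψ = 0.9008
  ψ = 0.9008: g = -0.04522, g' = -1.6750 → ψ = 0.8738
  ψ = 0.8738: g = -0.00189, g' = -1.5397 → ψ = 0.8726
Converged at ψ = 0.8726.

two-phase, V/F = 0.8726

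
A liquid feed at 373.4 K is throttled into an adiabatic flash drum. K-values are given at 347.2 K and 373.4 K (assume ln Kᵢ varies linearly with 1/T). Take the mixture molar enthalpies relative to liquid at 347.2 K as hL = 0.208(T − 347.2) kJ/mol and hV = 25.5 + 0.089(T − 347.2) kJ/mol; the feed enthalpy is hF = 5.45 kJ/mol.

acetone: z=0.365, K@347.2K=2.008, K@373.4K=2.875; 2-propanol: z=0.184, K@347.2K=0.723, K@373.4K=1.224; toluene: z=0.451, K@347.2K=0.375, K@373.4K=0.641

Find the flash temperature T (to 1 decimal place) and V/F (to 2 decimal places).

T = 351.1 K, V/F = 0.18

Adiabatic flash: solve Rachford–Rice at each trial T, then check hF = ψ·hV(T) + (1−ψ)·hL(T).
  T = 347.2 K: K = (2.008, 0.723, 0.375), RR gives ψ = 0.064, H_out = 1.638 kJ/mol
  T = 373.4 K: K = (2.875, 1.224, 0.641), RR gives ψ = 1.000, H_out = 27.832 kJ/mol
  T = 360.3 K: K = (2.418, 0.950, 0.495), RR gives ψ = 0.476, H_out = 14.112 kJ/mol
  T = 353.8 K: K = (2.209, 0.832, 0.432), RR gives ψ = 0.266, H_out = 7.947 kJ/mol
  T = 350.5 K: K = (2.107, 0.776, 0.403), RR gives ψ = 0.165, H_out = 4.837 kJ/mol
  T = 352.1 K: K = (2.156, 0.803, 0.417), RR gives ψ = 0.214, H_out = 6.351 kJ/mol
Linear interpolation between T = 350.5 (H_out = 4.837) and T = 352.1 (H_out = 6.351) on hF = 5.45 gives T ≈ 351.1 K, at which ψ = 0.18.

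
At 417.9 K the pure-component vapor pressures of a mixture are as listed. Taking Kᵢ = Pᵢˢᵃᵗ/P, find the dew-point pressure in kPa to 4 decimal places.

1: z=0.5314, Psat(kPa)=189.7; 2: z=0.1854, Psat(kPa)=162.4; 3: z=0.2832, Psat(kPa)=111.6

Pdew = 154.3085 kPa

At the dew point ψ → 1, so Σzᵢ/Kᵢ = 1 with Kᵢ = Pᵢˢᵃᵗ/P ⇒ 1/P = Σzᵢ/Pᵢˢᵃᵗ.
1/P = 0.5314/189.7 + 0.1854/162.4 + 0.2832/111.6 = 0.0064805 ⇒ P = 154.3085 kPa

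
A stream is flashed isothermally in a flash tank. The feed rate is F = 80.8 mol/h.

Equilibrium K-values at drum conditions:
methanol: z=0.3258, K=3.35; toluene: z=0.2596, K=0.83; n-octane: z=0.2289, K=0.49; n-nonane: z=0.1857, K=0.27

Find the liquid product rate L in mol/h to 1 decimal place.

Material balance + equilibrium reduce to Σ zᵢ(Kᵢ−1)/(1+V/F(Kᵢ−1)) = 0.
Check two-phase: ΣzᵢKᵢ = 1.4692 > 1 and Σzᵢ/Kᵢ = 1.5649 > 1, so g(0) = 0.4692 > 0 and g(1) = -0.5649 < 0.
Newton iteration, V/F⁰ = 0.5:
  V/F = 0.5000: g = -0.06640, g' = -0.7420 → V/F = 0.4105
  V/F = 0.4105: g = 0.00103, g' = -0.7718 → V/F = 0.4118
Converged at V/F = 0.4118.
Then V = V/F·F = 0.4118·80.8 = 33.3 mol/h and L = F − V = 47.5 mol/h.

L = 47.5 mol/h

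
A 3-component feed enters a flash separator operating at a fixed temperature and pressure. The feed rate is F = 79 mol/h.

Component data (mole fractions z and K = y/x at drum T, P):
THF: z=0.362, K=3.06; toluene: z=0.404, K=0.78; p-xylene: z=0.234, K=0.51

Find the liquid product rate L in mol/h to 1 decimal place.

Newton iteration, β⁰ = 0.5:
  β = 0.500: g = 0.1156, g' = -0.496 → β = 0.733
  β = 0.733: g = 0.0122, g' = -0.408 → β = 0.763
Converged at β = 0.763.
Then V = β·F = 0.7631·79 = 60.3 mol/h and L = F − V = 18.7 mol/h.

L = 18.7 mol/h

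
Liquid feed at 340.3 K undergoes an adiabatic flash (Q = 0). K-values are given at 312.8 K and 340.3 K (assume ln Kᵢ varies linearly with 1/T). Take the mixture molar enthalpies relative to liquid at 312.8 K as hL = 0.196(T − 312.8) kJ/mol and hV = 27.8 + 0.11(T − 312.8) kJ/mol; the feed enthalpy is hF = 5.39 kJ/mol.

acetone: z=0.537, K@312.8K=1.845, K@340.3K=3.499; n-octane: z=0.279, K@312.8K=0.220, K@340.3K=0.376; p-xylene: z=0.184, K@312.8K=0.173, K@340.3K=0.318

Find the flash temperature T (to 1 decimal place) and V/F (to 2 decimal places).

Adiabatic flash: solve Rachford–Rice at each trial T, then check hF = ψ·hV(T) + (1−ψ)·hL(T).
  T = 312.8 K: K = (1.845, 0.220, 0.173), RR gives ψ = 0.124, H_out = 3.457 kJ/mol
  T = 340.3 K: K = (3.499, 0.376, 0.318), RR gives ψ = 0.643, H_out = 21.757 kJ/mol
  T = 326.6 K: K = (2.578, 0.291, 0.238), RR gives ψ = 0.442, H_out = 14.462 kJ/mol
  T = 319.7 K: K = (2.189, 0.254, 0.204), RR gives ψ = 0.311, H_out = 9.821 kJ/mol
  T = 316.2 K: K = (2.009, 0.236, 0.188), RR gives ψ = 0.227, H_out = 6.904 kJ/mol
  T = 314.5 K: K = (1.926, 0.228, 0.180), RR gives ψ = 0.179, H_out = 5.273 kJ/mol
Linear interpolation between T = 314.5 (H_out = 5.273) and T = 316.2 (H_out = 6.904) on hF = 5.39 gives T ≈ 314.6 K, at which ψ = 0.18.

T = 314.6 K, V/F = 0.18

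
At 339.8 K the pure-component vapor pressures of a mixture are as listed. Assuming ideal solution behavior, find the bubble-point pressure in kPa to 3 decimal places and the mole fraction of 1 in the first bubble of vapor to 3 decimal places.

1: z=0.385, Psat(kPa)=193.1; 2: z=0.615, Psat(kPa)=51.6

Pbub = 106.078 kPa, y_1 = 0.701

At the bubble point ψ → 0, so ΣzᵢKᵢ = 1 with Kᵢ = Pᵢˢᵃᵗ/P ⇒ P = ΣzᵢPᵢˢᵃᵗ.
P = 0.385·193.1 + 0.615·51.6 = 106.078 kPa
yᵢ = zᵢPᵢˢᵃᵗ/P ⇒ y_1 = 0.385·193.1/106.078 = 0.701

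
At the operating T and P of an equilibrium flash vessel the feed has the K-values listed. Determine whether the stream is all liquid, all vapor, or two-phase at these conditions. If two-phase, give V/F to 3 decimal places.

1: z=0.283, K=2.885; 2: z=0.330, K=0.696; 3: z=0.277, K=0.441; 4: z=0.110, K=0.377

two-phase, V/F = 0.240

ΣzᵢKᵢ = 1.210; Σzᵢ/Kᵢ = 1.492.
Both exceed 1, so a two-phase solution exists.
Let ψ = V/F and solve Σ zᵢ(Kᵢ−1)/(1+ψ(Kᵢ−1)) = 0.
Iterate (Newton) starting at ψ = 0.55:
  ψ = 0.550: g = -0.1864, g' = -0.566 → ψ = 0.220
  ψ = 0.220: g = 0.0132, g' = -0.707 → ψ = 0.239
  ψ = 0.239: g = 0.0002, g' = -0.687 → ψ = 0.240
Converged at ψ = 0.240.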